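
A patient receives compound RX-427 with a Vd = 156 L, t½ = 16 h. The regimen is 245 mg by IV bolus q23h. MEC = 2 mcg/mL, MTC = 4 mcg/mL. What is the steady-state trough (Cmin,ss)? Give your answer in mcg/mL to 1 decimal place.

τ/t½ = 23/16 ≈ 1.4375, so fraction remaining f = (1/2)^(23/16) ≈ 0.3692.
Single-dose peak C₀ = D/Vd = 245/156 ≈ 1.571 mcg/mL.
Steady-state trough Cmin,ss = C₀·f/(1−f) ≈ 1.571 × 0.3692/0.6308 ≈ 0.919 mcg/mL.
Trough 0.9 mcg/mL vs MEC 2 mcg/mL: subtherapeutic.

0.9 mcg/mL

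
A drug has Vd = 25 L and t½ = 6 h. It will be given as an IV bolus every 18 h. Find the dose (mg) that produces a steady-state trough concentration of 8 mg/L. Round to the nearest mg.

1400 mg

τ/t½ = 18/6 ≈ 3, so f = (1/2)^(18/6) ≈ 0.125000.
Cmin,ss = (D/Vd)·f/(1−f), so D = Cmin,ss·Vd·(1−f)/f.
D = 8 × 25 × (1−f)/f ≈ 8 × 25 × 7.00000 ≈ 1400.00 mg.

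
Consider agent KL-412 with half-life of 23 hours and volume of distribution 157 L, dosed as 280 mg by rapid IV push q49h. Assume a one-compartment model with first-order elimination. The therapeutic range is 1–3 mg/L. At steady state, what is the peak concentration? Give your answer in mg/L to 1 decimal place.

2.3 mg/L

Over one 49-h interval, 49/23 ≈ 2.1304 half-lives elapse, leaving f ≈ 0.2284 of each dose.
At steady state, accumulation factor R = 1/(1 − e^(−kτ)) ≈ 1.2960.
Single-dose peak C₀ = D/Vd = 280/157 ≈ 1.783 mg/L.
Steady-state peak Cmax,ss = C₀·R ≈ 1.783 × 1.2960 ≈ 2.311 mg/L.
Peak 2.3 mg/L vs MTC 3 mg/L: below toxic threshold.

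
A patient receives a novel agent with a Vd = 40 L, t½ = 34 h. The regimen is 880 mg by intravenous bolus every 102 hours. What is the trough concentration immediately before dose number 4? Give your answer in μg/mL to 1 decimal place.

f = (1/2)^(τ/t½) = (1/2)^(102/34) ≈ 0.1250.
C₀ = D/Vd = 880/40 ≈ 22.000 μg/mL.
Before the 4th dose, 3 doses have been given. Superposition: Cmin = C₀·(f + f² + … + f^3).
≈ 22.000 × (0.1250 + 0.0156 + 0.0020) ≈ 22.000 × 0.1426 ≈ 3.137 μg/mL.

3.1 μg/mL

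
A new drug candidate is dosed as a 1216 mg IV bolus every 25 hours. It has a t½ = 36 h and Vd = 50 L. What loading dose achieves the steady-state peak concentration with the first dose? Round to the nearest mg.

f = (1/2)^(25/36) ≈ 0.617947; accumulation ratio R = 1/(1−f) ≈ 2.61744.
Loading dose to hit Cmax,ss on first dose: D_load = D_maint·R ≈ 1216 × 2.61744 ≈ 3182.81 mg.

3183 mg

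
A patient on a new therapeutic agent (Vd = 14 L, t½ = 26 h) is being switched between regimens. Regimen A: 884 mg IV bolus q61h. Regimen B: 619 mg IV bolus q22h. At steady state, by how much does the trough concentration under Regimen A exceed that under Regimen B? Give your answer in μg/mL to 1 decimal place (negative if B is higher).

Regimen A: f = (1/2)^(61/26) ≈ 0.1967; Cmin,ss = (884/14)·f/(1−f) ≈ 15.461 μg/mL.
Regimen B: f = (1/2)^(22/26) ≈ 0.5563; Cmin,ss = (619/14)·f/(1−f) ≈ 55.435 μg/mL.
Difference ≈ 15.461 − 55.435 ≈ -39.974 μg/mL.

-40.0 μg/mL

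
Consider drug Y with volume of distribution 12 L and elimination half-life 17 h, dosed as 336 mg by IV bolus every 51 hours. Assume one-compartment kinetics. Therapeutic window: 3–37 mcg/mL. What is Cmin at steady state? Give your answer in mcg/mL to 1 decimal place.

4.0 mcg/mL

τ = 51 h = 3 half-lives, so f = (1/2)^3 = 0.125.
At steady state, R = 1/(1 − 0.125) = 8/7.
Single-dose peak C₀ = D/Vd = 336/12 = 28 mcg/mL.
Steady-state peak Cmax,ss = C₀·R = 28 × 8/7 ≈ 32.000 mcg/mL.
Steady-state trough Cmin,ss = Cmax,ss·f ≈ 32.000 × 0.125 ≈ 4.000 mcg/mL.
Trough 4.0 mcg/mL vs MEC 3 mcg/mL: adequate.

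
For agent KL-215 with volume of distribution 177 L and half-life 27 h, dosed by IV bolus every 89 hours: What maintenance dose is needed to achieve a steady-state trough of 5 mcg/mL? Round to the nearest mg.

7809 mg

τ/t½ = 89/27 ≈ 3.2963, so f = (1/2)^(89/27) ≈ 0.101793.
Cmin,ss = (D/Vd)·f/(1−f), so D = Cmin,ss·Vd·(1−f)/f.
D = 5 × 177 × (1−f)/f ≈ 5 × 177 × 8.82386 ≈ 7809.12 mg.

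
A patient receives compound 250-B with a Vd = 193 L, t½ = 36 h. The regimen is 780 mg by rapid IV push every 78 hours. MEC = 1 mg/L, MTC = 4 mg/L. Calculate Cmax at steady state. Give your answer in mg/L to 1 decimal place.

Over one 78-h interval, 78/36 ≈ 2.1667 half-lives elapse, leaving f ≈ 0.2227 of each dose.
Accumulation ratio R = 1/(1 − f) ≈ 1/0.7773 ≈ 1.2865.
Single-dose peak C₀ = D/Vd = 780/193 ≈ 4.041 mg/L.
Cmax,ss = C₀/(1 − f) ≈ 4.041/0.7773 ≈ 5.199 mg/L.
Peak 5.2 mg/L vs MTC 4 mg/L: exceeds toxic threshold.

5.2 mg/L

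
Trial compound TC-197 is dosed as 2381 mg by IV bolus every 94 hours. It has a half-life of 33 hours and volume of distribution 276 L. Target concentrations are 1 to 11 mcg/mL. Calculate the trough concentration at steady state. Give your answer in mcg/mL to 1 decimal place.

τ/t½ = 94/33 ≈ 2.8485, so fraction remaining f = (1/2)^(94/33) ≈ 0.1388.
Accumulation ratio R = 1/(1 − f) ≈ 1/0.8612 ≈ 1.1612.
Single-dose peak C₀ = D/Vd = 2381/276 ≈ 8.627 mcg/mL.
Cmax,ss = C₀/(1 − f) ≈ 8.627/0.8612 ≈ 10.017 mcg/mL.
One interval later, Cmin,ss = Cmax,ss·e^(−kτ) ≈ 10.017 × 0.1388 ≈ 1.390 mcg/mL.
Trough 1.4 mcg/mL vs MEC 1 mcg/mL: adequate.

1.4 mcg/mL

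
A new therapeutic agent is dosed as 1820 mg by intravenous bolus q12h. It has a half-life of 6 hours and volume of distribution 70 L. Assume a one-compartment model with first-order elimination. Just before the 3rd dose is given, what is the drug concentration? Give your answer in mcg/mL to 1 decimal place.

f = (1/2)^(τ/t½) = (1/2)^(12/6) ≈ 0.2500.
C₀ = D/Vd = 1820/70 ≈ 26.000 mcg/mL.
Before the 3rd dose, 2 doses have been given. Superposition: Cmin = C₀·(f + f²).
≈ 26.000 × (0.2500 + 0.0625) ≈ 26.000 × 0.3125 ≈ 8.125 mcg/mL.

8.1 mcg/mL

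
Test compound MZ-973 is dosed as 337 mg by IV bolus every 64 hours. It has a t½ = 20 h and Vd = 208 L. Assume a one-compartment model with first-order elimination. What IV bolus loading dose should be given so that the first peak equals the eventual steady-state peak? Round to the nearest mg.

f = (1/2)^(64/20) ≈ 0.108819; accumulation ratio R = 1/(1−f) ≈ 1.12211.
Loading dose to hit Cmax,ss on first dose: D_load = D_maint·R ≈ 337 × 1.12211 ≈ 378.15 mg.

378 mg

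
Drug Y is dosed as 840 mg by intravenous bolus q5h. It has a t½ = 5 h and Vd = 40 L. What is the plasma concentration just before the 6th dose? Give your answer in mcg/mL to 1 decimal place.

20.3 mcg/mL

f = (1/2)^(τ/t½) = (1/2)^(5/5) ≈ 0.5000.
C₀ = D/Vd = 840/40 ≈ 21.000 mcg/mL.
Before the 6th dose, 5 doses have been given. Superposition: Cmin = C₀·(f + f² + … + f^5).
≈ 21.000 × (0.5000 + 0.2500 + 0.1250 + 0.0625 + 0.0313) ≈ 21.000 × 0.9688 ≈ 20.345 mcg/mL.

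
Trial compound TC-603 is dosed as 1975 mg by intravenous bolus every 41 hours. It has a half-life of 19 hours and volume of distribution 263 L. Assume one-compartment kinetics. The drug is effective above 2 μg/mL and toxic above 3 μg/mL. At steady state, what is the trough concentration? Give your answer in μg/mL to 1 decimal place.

τ/t½ = 41/19 ≈ 2.1579, so fraction remaining f = (1/2)^(41/19) ≈ 0.2241.
Each bolus raises the concentration by D/Vd = 1975/263 ≈ 7.510 μg/mL.
Steady-state trough Cmin,ss = C₀·f/(1−f) ≈ 7.510 × 0.2241/0.7759 ≈ 2.169 μg/mL.
Trough 2.2 μg/mL vs MEC 2 μg/mL: adequate.

2.2 μg/mL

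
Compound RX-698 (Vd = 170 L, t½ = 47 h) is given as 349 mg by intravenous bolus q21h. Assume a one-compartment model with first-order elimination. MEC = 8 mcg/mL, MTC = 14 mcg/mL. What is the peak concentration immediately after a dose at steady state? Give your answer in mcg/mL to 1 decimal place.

7.7 mcg/mL

τ/t½ = 21/47 ≈ 0.44681, so fraction remaining f = (1/2)^(21/47) ≈ 0.7337.
At steady state, accumulation factor R = 1/(1 − e^(−kτ)) ≈ 3.7552.
Single-dose peak C₀ = D/Vd = 349/170 ≈ 2.053 mcg/mL.
Cmax,ss = C₀/(1 − f) ≈ 2.053/0.2663 ≈ 7.709 mcg/mL.
Peak 7.7 mcg/mL vs MTC 14 mcg/mL: below toxic threshold.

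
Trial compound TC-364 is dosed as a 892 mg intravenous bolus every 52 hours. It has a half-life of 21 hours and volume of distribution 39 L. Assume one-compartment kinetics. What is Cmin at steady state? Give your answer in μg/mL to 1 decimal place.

τ/t½ = 52/21 ≈ 2.4762, so fraction remaining f = (1/2)^(52/21) ≈ 0.1797.
Accumulation ratio R = 1/(1 − f) ≈ 1/0.8203 ≈ 1.2191.
Single-dose peak C₀ = D/Vd = 892/39 ≈ 22.872 μg/mL.
Steady-state peak Cmax,ss = C₀·R ≈ 22.872 × 1.2191 ≈ 27.883 μg/mL.
Steady-state trough Cmin,ss = Cmax,ss·f ≈ 27.883 × 0.1797 ≈ 5.011 μg/mL.

5.0 μg/mL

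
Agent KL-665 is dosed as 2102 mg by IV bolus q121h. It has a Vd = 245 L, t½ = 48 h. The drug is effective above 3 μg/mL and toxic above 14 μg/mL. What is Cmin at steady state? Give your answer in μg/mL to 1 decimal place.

Over one 121-h interval, 121/48 ≈ 2.5208 half-lives elapse, leaving f ≈ 0.1742 of each dose.
Each bolus raises the concentration by D/Vd = 2102/245 ≈ 8.580 μg/mL.
Steady-state trough Cmin,ss = C₀·f/(1−f) ≈ 8.580 × 0.1742/0.8258 ≈ 1.810 μg/mL.
Trough 1.8 μg/mL vs MEC 3 μg/mL: subtherapeutic.

1.8 μg/mL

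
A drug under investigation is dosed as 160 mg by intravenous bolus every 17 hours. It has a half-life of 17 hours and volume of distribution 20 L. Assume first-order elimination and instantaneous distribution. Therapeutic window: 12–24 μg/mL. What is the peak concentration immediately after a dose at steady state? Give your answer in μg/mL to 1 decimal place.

The dosing interval is 1 half-life, so f = 2^(−1) = 0.5.
Accumulation ratio R = 1/(1 − f) = 1/0.5 = 2/1.
Single-dose peak C₀ = D/Vd = 160/20 = 8 μg/mL.
Steady-state peak Cmax,ss = C₀·R = 8 × 2/1 ≈ 16.000 μg/mL.
Peak 16.0 μg/mL vs MTC 24 μg/mL: below toxic threshold.

16.0 μg/mL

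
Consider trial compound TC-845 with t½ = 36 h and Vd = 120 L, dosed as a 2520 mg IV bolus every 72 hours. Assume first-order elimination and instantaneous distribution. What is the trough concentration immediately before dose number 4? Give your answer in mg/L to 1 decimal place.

6.9 mg/L

f = (1/2)^(τ/t½) = (1/2)^(72/36) ≈ 0.2500.
C₀ = D/Vd = 2520/120 ≈ 21.000 mg/L.
Before the 4th dose, 3 doses have been given. Superposition: Cmin = C₀·(f + f² + … + f^3).
≈ 21.000 × (0.2500 + 0.0625 + 0.0156) ≈ 21.000 × 0.3281 ≈ 6.890 mg/L.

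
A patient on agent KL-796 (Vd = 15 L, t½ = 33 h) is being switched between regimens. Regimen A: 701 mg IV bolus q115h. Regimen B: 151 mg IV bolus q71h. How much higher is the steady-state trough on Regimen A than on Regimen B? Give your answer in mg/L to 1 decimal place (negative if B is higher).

1.7 mg/L

Regimen A: f = (1/2)^(115/33) ≈ 0.0893; Cmin,ss = (701/15)·f/(1−f) ≈ 4.583 mg/L.
Regimen B: f = (1/2)^(71/33) ≈ 0.2251; Cmin,ss = (151/15)·f/(1−f) ≈ 2.924 mg/L.
Difference ≈ 4.583 − 2.924 ≈ 1.659 mg/L.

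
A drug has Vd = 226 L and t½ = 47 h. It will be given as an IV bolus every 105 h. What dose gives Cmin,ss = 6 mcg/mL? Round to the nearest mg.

5023 mg

τ/t½ = 105/47 ≈ 2.234, so f = (1/2)^(105/47) ≈ 0.212562.
Cmin,ss = (D/Vd)·f/(1−f), so D = Cmin,ss·Vd·(1−f)/f.
D = 6 × 226 × (1−f)/f ≈ 6 × 226 × 3.70451 ≈ 5023.32 mg.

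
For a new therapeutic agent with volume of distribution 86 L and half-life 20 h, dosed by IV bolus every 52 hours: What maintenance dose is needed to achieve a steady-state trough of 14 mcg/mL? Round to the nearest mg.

6096 mg

τ/t½ = 52/20 ≈ 2.6, so f = (1/2)^(52/20) ≈ 0.164938.
Cmin,ss = (D/Vd)·f/(1−f), so D = Cmin,ss·Vd·(1−f)/f.
D = 14 × 86 × (1−f)/f ≈ 14 × 86 × 5.06288 ≈ 6095.71 mg.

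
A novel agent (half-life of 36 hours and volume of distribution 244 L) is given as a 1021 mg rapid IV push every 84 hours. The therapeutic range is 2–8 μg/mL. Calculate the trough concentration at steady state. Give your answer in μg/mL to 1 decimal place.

1.0 μg/mL

Over one 84-h interval, 84/36 ≈ 2.3333 half-lives elapse, leaving f ≈ 0.1984 of each dose.
Each bolus raises the concentration by D/Vd = 1021/244 ≈ 4.184 μg/mL.
Steady-state trough Cmin,ss = C₀·f/(1−f) ≈ 4.184 × 0.1984/0.8016 ≈ 1.036 μg/mL.
Trough 1.0 μg/mL vs MEC 2 μg/mL: subtherapeutic.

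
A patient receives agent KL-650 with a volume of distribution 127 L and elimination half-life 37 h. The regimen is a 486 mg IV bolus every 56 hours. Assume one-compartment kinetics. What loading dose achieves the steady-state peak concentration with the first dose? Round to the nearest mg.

f = (1/2)^(56/37) ≈ 0.350257; accumulation ratio R = 1/(1−f) ≈ 1.53907.
Loading dose to hit Cmax,ss on first dose: D_load = D_maint·R ≈ 486 × 1.53907 ≈ 747.99 mg.

748 mg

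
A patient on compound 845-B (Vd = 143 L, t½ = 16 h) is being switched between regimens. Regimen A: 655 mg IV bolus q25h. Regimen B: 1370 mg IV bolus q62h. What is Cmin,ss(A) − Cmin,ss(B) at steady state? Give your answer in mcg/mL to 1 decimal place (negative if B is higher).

Regimen A: f = (1/2)^(25/16) ≈ 0.3386; Cmin,ss = (655/143)·f/(1−f) ≈ 2.345 mcg/mL.
Regimen B: f = (1/2)^(62/16) ≈ 0.0682; Cmin,ss = (1370/143)·f/(1−f) ≈ 0.701 mcg/mL.
Difference ≈ 2.345 − 0.701 ≈ 1.644 mcg/mL.

1.6 mcg/mL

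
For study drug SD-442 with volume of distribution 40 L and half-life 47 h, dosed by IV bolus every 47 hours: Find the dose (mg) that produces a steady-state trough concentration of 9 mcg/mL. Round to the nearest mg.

360 mg

τ/t½ = 47/47 ≈ 1, so f = (1/2)^(47/47) ≈ 0.500000.
Cmin,ss = (D/Vd)·f/(1−f), so D = Cmin,ss·Vd·(1−f)/f.
D = 9 × 40 × (1−f)/f ≈ 9 × 40 × 1.00000 ≈ 360.00 mg.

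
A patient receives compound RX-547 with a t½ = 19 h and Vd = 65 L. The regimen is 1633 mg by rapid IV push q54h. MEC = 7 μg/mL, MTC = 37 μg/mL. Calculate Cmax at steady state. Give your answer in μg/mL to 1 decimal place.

τ/t½ = 54/19 ≈ 2.8421, so fraction remaining f = (1/2)^(54/19) ≈ 0.1395.
Accumulation ratio R = 1/(1 − f) ≈ 1/0.8605 ≈ 1.1621.
Single-dose peak C₀ = D/Vd = 1633/65 ≈ 25.123 μg/mL.
Cmax,ss = C₀/(1 − f) ≈ 25.123/0.8605 ≈ 29.196 μg/mL.
Peak 29.2 μg/mL vs MTC 37 μg/mL: below toxic threshold.

29.2 μg/mL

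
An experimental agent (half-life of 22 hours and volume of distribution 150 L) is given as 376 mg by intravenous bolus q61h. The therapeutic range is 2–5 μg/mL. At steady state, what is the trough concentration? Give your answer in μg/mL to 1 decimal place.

k = ln2/t½ = ln2/22 ≈ 0.031507 h⁻¹; fraction remaining f = e^(−kτ) = e^(−0.031507×61) ≈ 0.1463.
At steady state, accumulation factor R = 1/(1 − e^(−kτ)) ≈ 1.1714.
Single-dose peak C₀ = D/Vd = 376/150 ≈ 2.507 μg/mL.
Cmax,ss = C₀/(1 − f) ≈ 2.507/0.8537 ≈ 2.937 μg/mL.
One interval later, Cmin,ss = Cmax,ss·e^(−kτ) ≈ 2.937 × 0.1463 ≈ 0.430 μg/mL.
Trough 0.4 μg/mL vs MEC 2 μg/mL: subtherapeutic.

0.4 μg/mL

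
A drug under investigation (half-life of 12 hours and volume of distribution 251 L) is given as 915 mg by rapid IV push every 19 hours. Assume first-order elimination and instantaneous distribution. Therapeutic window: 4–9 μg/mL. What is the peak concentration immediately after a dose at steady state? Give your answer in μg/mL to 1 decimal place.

5.5 μg/mL

τ/t½ = 19/12 ≈ 1.5833, so fraction remaining f = (1/2)^(19/12) ≈ 0.3337.
Accumulation ratio R = 1/(1 − f) ≈ 1/0.6663 ≈ 1.5008.
Each bolus raises the concentration by D/Vd = 915/251 ≈ 3.645 μg/mL.
Cmax,ss = C₀/(1 − f) ≈ 3.645/0.6663 ≈ 5.471 μg/mL.
Peak 5.5 μg/mL vs MTC 9 μg/mL: below toxic threshold.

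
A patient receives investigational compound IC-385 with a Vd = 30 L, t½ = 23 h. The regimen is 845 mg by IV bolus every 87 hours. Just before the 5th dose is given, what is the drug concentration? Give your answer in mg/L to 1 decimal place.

2.2 mg/L

f = (1/2)^(τ/t½) = (1/2)^(87/23) ≈ 0.0727.
C₀ = D/Vd = 845/30 ≈ 28.167 mg/L.
Before the 5th dose, 4 doses have been given. Superposition: Cmin = C₀·(f + f² + … + f^4).
≈ 28.167 × (0.0727 + 0.0053 + 0.0004 + 0.0000) ≈ 28.167 × 0.0784 ≈ 2.208 mg/L.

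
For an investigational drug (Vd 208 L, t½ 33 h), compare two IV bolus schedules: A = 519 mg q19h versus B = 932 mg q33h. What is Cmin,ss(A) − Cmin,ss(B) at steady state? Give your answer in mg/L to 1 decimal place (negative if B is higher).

Regimen A: f = (1/2)^(19/33) ≈ 0.6709; Cmin,ss = (519/208)·f/(1−f) ≈ 5.087 mg/L.
Regimen B: f = (1/2)^(33/33) ≈ 0.5000; Cmin,ss = (932/208)·f/(1−f) ≈ 4.481 mg/L.
Difference ≈ 5.087 − 4.481 ≈ 0.606 mg/L.

0.6 mg/L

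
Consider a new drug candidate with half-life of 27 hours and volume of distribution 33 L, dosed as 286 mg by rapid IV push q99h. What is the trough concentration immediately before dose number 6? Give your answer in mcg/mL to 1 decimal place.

0.7 mcg/mL

f = (1/2)^(τ/t½) = (1/2)^(99/27) ≈ 0.0787.
C₀ = D/Vd = 286/33 ≈ 8.667 mcg/mL.
Before the 6th dose, 5 doses have been given. Superposition: Cmin = C₀·(f + f² + … + f^5).
≈ 8.667 × (0.0787 + 0.0062 + 0.0005 + 0.0000 + 0.0000) ≈ 8.667 × 0.0854 ≈ 0.740 mcg/mL.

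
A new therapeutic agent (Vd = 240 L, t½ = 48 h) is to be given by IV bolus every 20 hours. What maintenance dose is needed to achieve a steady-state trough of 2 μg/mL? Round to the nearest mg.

161 mg

τ/t½ = 20/48 ≈ 0.41667, so f = (1/2)^(20/48) ≈ 0.749154.
Cmin,ss = (D/Vd)·f/(1−f), so D = Cmin,ss·Vd·(1−f)/f.
D = 2 × 240 × (1−f)/f ≈ 2 × 240 × 0.33484 ≈ 160.72 mg.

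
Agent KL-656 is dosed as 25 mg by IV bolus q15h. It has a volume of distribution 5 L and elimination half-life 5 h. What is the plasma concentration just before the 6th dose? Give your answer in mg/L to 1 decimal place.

0.7 mg/L

f = (1/2)^(τ/t½) = (1/2)^(15/5) ≈ 0.1250.
C₀ = D/Vd = 25/5 ≈ 5.000 mg/L.
Before the 6th dose, 5 doses have been given. Superposition: Cmin = C₀·(f + f² + … + f^5).
≈ 5.000 × (0.1250 + 0.0156 + 0.0020 + 0.0002 + 0.0000) ≈ 5.000 × 0.1428 ≈ 0.714 mg/L.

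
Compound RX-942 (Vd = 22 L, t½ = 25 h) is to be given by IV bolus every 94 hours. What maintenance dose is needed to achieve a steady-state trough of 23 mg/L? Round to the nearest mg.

6349 mg

τ/t½ = 94/25 ≈ 3.76, so f = (1/2)^(94/25) ≈ 0.073812.
Cmin,ss = (D/Vd)·f/(1−f), so D = Cmin,ss·Vd·(1−f)/f.
D = 23 × 22 × (1−f)/f ≈ 23 × 22 × 12.54793 ≈ 6349.25 mg.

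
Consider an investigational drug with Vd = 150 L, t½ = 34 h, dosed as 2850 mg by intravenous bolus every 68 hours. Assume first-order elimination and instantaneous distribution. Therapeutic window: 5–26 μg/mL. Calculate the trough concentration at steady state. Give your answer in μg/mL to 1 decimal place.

6.3 μg/mL

The dosing interval is 2 half-lives, so f = 2^(−2) = 0.25.
At steady state, R = 1/(1 − 0.25) = 4/3.
Single-dose peak C₀ = D/Vd = 2850/150 = 19 μg/mL.
Steady-state peak Cmax,ss = C₀·R = 19 × 4/3 ≈ 25.333 μg/mL.
Steady-state trough Cmin,ss = Cmax,ss·f ≈ 25.333 × 0.25 ≈ 6.333 μg/mL.
Trough 6.3 μg/mL vs MEC 5 μg/mL: adequate.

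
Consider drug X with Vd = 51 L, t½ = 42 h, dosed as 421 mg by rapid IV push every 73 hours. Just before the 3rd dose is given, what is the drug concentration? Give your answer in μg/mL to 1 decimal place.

f = (1/2)^(τ/t½) = (1/2)^(73/42) ≈ 0.2998.
C₀ = D/Vd = 421/51 ≈ 8.255 μg/mL.
Before the 3rd dose, 2 doses have been given. Superposition: Cmin = C₀·(f + f²).
≈ 8.255 × (0.2998 + 0.0899) ≈ 8.255 × 0.3897 ≈ 3.217 μg/mL.

3.2 μg/mL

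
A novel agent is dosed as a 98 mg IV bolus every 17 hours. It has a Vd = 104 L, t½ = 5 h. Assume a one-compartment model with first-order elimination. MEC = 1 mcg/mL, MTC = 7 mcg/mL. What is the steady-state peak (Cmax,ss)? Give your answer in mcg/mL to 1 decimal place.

1.0 mcg/mL

Over one 17-h interval, 17/5 ≈ 3.4 half-lives elapse, leaving f ≈ 0.0947 of each dose.
Accumulation ratio R = 1/(1 − f) ≈ 1/0.9053 ≈ 1.1046.
Each bolus raises the concentration by D/Vd = 98/104 ≈ 0.942 mcg/mL.
Steady-state peak Cmax,ss = C₀·R ≈ 0.942 × 1.1046 ≈ 1.041 mcg/mL.
Peak 1.0 mcg/mL vs MTC 7 mcg/mL: below toxic threshold.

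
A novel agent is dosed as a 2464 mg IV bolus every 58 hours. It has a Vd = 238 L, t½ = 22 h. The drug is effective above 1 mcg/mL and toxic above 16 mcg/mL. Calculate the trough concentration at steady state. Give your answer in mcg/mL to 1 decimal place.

2.0 mcg/mL

Over one 58-h interval, 58/22 ≈ 2.6364 half-lives elapse, leaving f ≈ 0.1608 of each dose.
At steady state, accumulation factor R = 1/(1 − e^(−kτ)) ≈ 1.1916.
Single-dose peak C₀ = D/Vd = 2464/238 ≈ 10.353 mcg/mL.
Steady-state peak Cmax,ss = C₀·R ≈ 10.353 × 1.1916 ≈ 12.337 mcg/mL.
One interval later, Cmin,ss = Cmax,ss·e^(−kτ) ≈ 12.337 × 0.1608 ≈ 1.984 mcg/mL.
Trough 2.0 mcg/mL vs MEC 1 mcg/mL: adequate.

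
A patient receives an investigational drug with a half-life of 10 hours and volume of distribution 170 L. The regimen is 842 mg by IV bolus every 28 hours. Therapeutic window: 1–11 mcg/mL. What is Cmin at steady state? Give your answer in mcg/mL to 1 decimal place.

0.8 mcg/mL

Over one 28-h interval, 28/10 ≈ 2.8 half-lives elapse, leaving f ≈ 0.1436 of each dose.
Accumulation ratio R = 1/(1 − f) ≈ 1/0.8564 ≈ 1.1677.
Single-dose peak C₀ = D/Vd = 842/170 ≈ 4.953 mcg/mL.
Cmax,ss = C₀/(1 − f) ≈ 4.953/0.8564 ≈ 5.784 mcg/mL.
One interval later, Cmin,ss = Cmax,ss·e^(−kτ) ≈ 5.784 × 0.1436 ≈ 0.831 mcg/mL.
Trough 0.8 mcg/mL vs MEC 1 mcg/mL: subtherapeutic.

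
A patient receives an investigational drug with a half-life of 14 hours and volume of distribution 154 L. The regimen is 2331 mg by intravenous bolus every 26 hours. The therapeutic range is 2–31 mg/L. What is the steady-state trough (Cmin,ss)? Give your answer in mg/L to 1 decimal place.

Over one 26-h interval, 26/14 ≈ 1.8571 half-lives elapse, leaving f ≈ 0.2760 of each dose.
Accumulation ratio R = 1/(1 − f) ≈ 1/0.7240 ≈ 1.3812.
Each bolus raises the concentration by D/Vd = 2331/154 ≈ 15.136 mg/L.
Cmax,ss = C₀/(1 − f) ≈ 15.136/0.7240 ≈ 20.906 mg/L.
Steady-state trough Cmin,ss = Cmax,ss·f ≈ 20.906 × 0.2760 ≈ 5.770 mg/L.
Trough 5.8 mg/L vs MEC 2 mg/L: adequate.

5.8 mg/L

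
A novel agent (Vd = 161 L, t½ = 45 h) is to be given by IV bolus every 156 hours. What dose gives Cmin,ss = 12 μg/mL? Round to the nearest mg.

19427 mg

τ/t½ = 156/45 ≈ 3.4667, so f = (1/2)^(156/45) ≈ 0.090454.
Cmin,ss = (D/Vd)·f/(1−f), so D = Cmin,ss·Vd·(1−f)/f.
D = 12 × 161 × (1−f)/f ≈ 12 × 161 × 10.05534 ≈ 19426.92 mg.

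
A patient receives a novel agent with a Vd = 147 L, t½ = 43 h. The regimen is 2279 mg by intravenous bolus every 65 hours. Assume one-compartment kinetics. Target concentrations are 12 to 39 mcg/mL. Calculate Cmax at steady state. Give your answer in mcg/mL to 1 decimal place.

Over one 65-h interval, 65/43 ≈ 1.5116 half-lives elapse, leaving f ≈ 0.3507 of each dose.
Accumulation ratio R = 1/(1 − f) ≈ 1/0.6493 ≈ 1.5401.
Each bolus raises the concentration by D/Vd = 2279/147 ≈ 15.503 mcg/mL.
Steady-state peak Cmax,ss = C₀·R ≈ 15.503 × 1.5401 ≈ 23.876 mcg/mL.
Peak 23.9 mcg/mL vs MTC 39 mcg/mL: below toxic threshold.

23.9 mcg/mL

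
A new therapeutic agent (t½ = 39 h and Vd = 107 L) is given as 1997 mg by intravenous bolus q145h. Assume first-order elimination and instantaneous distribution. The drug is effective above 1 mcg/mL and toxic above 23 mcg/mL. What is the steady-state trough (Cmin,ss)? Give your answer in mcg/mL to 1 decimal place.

τ/t½ = 145/39 ≈ 3.7179, so fraction remaining f = (1/2)^(145/39) ≈ 0.0760.
Single-dose peak C₀ = D/Vd = 1997/107 ≈ 18.664 mcg/mL.
Steady-state trough Cmin,ss = C₀·f/(1−f) ≈ 18.664 × 0.0760/0.9240 ≈ 1.535 mcg/mL.
Trough 1.5 mcg/mL vs MEC 1 mcg/mL: adequate.

1.5 mcg/mL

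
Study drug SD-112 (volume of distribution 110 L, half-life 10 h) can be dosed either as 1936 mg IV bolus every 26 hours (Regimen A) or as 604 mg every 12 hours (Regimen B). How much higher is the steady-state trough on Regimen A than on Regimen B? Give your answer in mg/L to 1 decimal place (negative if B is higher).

-0.8 mg/L

Regimen A: f = (1/2)^(26/10) ≈ 0.1649; Cmin,ss = (1936/110)·f/(1−f) ≈ 3.475 mg/L.
Regimen B: f = (1/2)^(12/10) ≈ 0.4353; Cmin,ss = (604/110)·f/(1−f) ≈ 4.233 mg/L.
Difference ≈ 3.475 − 4.233 ≈ -0.758 mg/L.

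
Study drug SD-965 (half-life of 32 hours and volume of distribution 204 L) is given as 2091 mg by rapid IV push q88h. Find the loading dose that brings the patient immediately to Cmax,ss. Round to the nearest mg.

2456 mg

f = (1/2)^(88/32) ≈ 0.148651; accumulation ratio R = 1/(1−f) ≈ 1.17461.
Loading dose to hit Cmax,ss on first dose: D_load = D_maint·R ≈ 2091 × 1.17461 ≈ 2456.11 mg.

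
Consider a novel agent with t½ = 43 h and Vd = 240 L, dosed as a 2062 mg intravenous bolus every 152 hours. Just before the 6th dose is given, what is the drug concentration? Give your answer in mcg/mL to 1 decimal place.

0.8 mcg/mL

f = (1/2)^(τ/t½) = (1/2)^(152/43) ≈ 0.0863.
C₀ = D/Vd = 2062/240 ≈ 8.592 mcg/mL.
Before the 6th dose, 5 doses have been given. Superposition: Cmin = C₀·(f + f² + … + f^5).
≈ 8.592 × (0.0863 + 0.0074 + 0.0006 + 0.0001 + 0.0000) ≈ 8.592 × 0.0944 ≈ 0.811 mcg/mL.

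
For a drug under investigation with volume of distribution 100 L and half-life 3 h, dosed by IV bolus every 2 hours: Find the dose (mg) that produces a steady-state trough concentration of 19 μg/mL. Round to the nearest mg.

τ/t½ = 2/3 ≈ 0.66667, so f = (1/2)^(2/3) ≈ 0.629961.
Cmin,ss = (D/Vd)·f/(1−f), so D = Cmin,ss·Vd·(1−f)/f.
D = 19 × 100 × (1−f)/f ≈ 19 × 100 × 0.58740 ≈ 1116.06 mg.

1116 mg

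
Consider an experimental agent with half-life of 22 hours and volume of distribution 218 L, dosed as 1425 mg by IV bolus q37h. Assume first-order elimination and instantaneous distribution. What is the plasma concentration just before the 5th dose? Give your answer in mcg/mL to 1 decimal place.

2.9 mcg/mL

f = (1/2)^(τ/t½) = (1/2)^(37/22) ≈ 0.3117.
C₀ = D/Vd = 1425/218 ≈ 6.537 mcg/mL.
Before the 5th dose, 4 doses have been given. Superposition: Cmin = C₀·(f + f² + … + f^4).
≈ 6.537 × (0.3117 + 0.0972 + 0.0303 + 0.0094) ≈ 6.537 × 0.4486 ≈ 2.932 mcg/mL.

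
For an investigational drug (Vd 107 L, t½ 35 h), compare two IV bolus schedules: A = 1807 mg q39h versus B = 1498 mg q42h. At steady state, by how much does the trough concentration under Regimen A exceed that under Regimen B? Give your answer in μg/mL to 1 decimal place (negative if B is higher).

3.7 μg/mL

Regimen A: f = (1/2)^(39/35) ≈ 0.4619; Cmin,ss = (1807/107)·f/(1−f) ≈ 14.496 μg/mL.
Regimen B: f = (1/2)^(42/35) ≈ 0.4353; Cmin,ss = (1498/107)·f/(1−f) ≈ 10.792 μg/mL.
Difference ≈ 14.496 − 10.792 ≈ 3.704 μg/mL.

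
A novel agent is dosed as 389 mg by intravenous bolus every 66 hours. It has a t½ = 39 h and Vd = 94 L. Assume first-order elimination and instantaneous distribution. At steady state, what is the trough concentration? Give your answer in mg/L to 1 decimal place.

k = ln2/t½ = ln2/39 ≈ 0.017773 h⁻¹; fraction remaining f = e^(−kτ) = e^(−0.017773×66) ≈ 0.3094.
Single-dose peak C₀ = D/Vd = 389/94 ≈ 4.138 mg/L.
Steady-state trough Cmin,ss = C₀·f/(1−f) ≈ 4.138 × 0.3094/0.6906 ≈ 1.854 mg/L.

1.9 mg/L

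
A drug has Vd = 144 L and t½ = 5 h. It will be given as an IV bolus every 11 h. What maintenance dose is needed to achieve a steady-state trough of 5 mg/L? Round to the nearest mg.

2588 mg

τ/t½ = 11/5 ≈ 2.2, so f = (1/2)^(11/5) ≈ 0.217638.
Cmin,ss = (D/Vd)·f/(1−f), so D = Cmin,ss·Vd·(1−f)/f.
D = 5 × 144 × (1−f)/f ≈ 5 × 144 × 3.59479 ≈ 2588.25 mg.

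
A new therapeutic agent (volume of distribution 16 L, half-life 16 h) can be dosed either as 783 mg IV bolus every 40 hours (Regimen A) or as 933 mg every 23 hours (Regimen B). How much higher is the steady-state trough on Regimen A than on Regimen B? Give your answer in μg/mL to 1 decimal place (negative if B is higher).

-23.6 μg/mL

Regimen A: f = (1/2)^(40/16) ≈ 0.1768; Cmin,ss = (783/16)·f/(1−f) ≈ 10.510 μg/mL.
Regimen B: f = (1/2)^(23/16) ≈ 0.3692; Cmin,ss = (933/16)·f/(1−f) ≈ 34.130 μg/mL.
Difference ≈ 10.510 − 34.130 ≈ -23.620 μg/mL.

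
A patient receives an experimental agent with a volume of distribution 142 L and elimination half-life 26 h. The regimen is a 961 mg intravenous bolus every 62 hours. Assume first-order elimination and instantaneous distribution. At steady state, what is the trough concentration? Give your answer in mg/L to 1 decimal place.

1.6 mg/L

τ/t½ = 62/26 ≈ 2.3846, so fraction remaining f = (1/2)^(62/26) ≈ 0.1915.
Accumulation ratio R = 1/(1 − f) ≈ 1/0.8085 ≈ 1.2369.
Single-dose peak C₀ = D/Vd = 961/142 ≈ 6.768 mg/L.
Cmax,ss = C₀/(1 − f) ≈ 6.768/0.8085 ≈ 8.371 mg/L.
One interval later, Cmin,ss = Cmax,ss·e^(−kτ) ≈ 8.371 × 0.1915 ≈ 1.603 mg/L.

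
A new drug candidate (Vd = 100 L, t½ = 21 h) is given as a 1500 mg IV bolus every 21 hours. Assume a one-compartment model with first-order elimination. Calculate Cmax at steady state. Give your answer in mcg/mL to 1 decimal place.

τ = 21 h = 1 half-life, so f = (1/2)^1 = 0.5.
Accumulation ratio R = 1/(1 − f) = 1/0.5 = 2/1.
Single-dose peak C₀ = D/Vd = 1500/100 = 15 mcg/mL.
Steady-state peak Cmax,ss = C₀·R = 15 × 2/1 ≈ 30.000 mcg/mL.

30.0 mcg/mL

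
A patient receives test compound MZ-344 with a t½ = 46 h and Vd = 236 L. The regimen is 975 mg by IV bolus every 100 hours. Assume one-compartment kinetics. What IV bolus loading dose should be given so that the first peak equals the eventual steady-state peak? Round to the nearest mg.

f = (1/2)^(100/46) ≈ 0.221609; accumulation ratio R = 1/(1−f) ≈ 1.28470.
Loading dose to hit Cmax,ss on first dose: D_load = D_maint·R ≈ 975 × 1.28470 ≈ 1252.58 mg.

1253 mg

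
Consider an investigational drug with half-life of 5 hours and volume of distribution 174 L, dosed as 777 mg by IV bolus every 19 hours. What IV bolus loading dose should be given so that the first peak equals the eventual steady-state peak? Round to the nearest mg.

837 mg

f = (1/2)^(19/5) ≈ 0.071794; accumulation ratio R = 1/(1−f) ≈ 1.07735.
Loading dose to hit Cmax,ss on first dose: D_load = D_maint·R ≈ 777 × 1.07735 ≈ 837.10 mg.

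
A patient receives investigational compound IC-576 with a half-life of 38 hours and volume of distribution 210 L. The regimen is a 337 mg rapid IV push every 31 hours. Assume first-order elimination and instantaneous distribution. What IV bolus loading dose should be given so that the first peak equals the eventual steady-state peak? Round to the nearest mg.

780 mg

f = (1/2)^(31/38) ≈ 0.568098; accumulation ratio R = 1/(1−f) ≈ 2.31534.
Loading dose to hit Cmax,ss on first dose: D_load = D_maint·R ≈ 337 × 2.31534 ≈ 780.27 mg.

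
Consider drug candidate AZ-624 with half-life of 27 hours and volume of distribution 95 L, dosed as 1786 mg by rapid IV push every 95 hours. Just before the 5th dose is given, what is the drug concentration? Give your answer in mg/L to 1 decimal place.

f = (1/2)^(τ/t½) = (1/2)^(95/27) ≈ 0.0873.
C₀ = D/Vd = 1786/95 ≈ 18.800 mg/L.
Before the 5th dose, 4 doses have been given. Superposition: Cmin = C₀·(f + f² + … + f^4).
≈ 18.800 × (0.0873 + 0.0076 + 0.0007 + 0.0001) ≈ 18.800 × 0.0957 ≈ 1.799 mg/L.

1.8 mg/L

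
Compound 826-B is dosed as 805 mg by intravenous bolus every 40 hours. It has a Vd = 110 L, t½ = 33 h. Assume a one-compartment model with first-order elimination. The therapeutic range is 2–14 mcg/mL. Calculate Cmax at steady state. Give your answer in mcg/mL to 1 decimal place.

τ/t½ = 40/33 ≈ 1.2121, so fraction remaining f = (1/2)^(40/33) ≈ 0.4316.
Accumulation ratio R = 1/(1 − f) ≈ 1/0.5684 ≈ 1.7593.
Each bolus raises the concentration by D/Vd = 805/110 ≈ 7.318 mcg/mL.
Cmax,ss = C₀/(1 − f) ≈ 7.318/0.5684 ≈ 12.875 mcg/mL.
Peak 12.9 mcg/mL vs MTC 14 mcg/mL: below toxic threshold.

12.9 mcg/mL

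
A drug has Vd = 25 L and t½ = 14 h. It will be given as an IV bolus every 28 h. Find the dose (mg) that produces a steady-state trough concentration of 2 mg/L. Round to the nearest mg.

150 mg

τ/t½ = 28/14 ≈ 2, so f = (1/2)^(28/14) ≈ 0.250000.
Cmin,ss = (D/Vd)·f/(1−f), so D = Cmin,ss·Vd·(1−f)/f.
D = 2 × 25 × (1−f)/f ≈ 2 × 25 × 3.00000 ≈ 150.00 mg.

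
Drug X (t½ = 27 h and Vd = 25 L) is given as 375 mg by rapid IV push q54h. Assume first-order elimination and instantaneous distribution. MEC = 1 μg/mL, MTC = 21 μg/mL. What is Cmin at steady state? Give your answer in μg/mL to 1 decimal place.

The dosing interval is 2 half-lives, so f = 2^(−2) = 0.25.
Accumulation ratio R = 1/(1 − f) = 1/0.75 = 4/3.
Single-dose peak C₀ = D/Vd = 375/25 = 15 μg/mL.
Steady-state peak Cmax,ss = C₀·R = 15 × 4/3 ≈ 20.000 μg/mL.
Steady-state trough Cmin,ss = Cmax,ss·f ≈ 20.000 × 0.25 ≈ 5.000 μg/mL.
Trough 5.0 μg/mL vs MEC 1 μg/mL: adequate.

5.0 μg/mL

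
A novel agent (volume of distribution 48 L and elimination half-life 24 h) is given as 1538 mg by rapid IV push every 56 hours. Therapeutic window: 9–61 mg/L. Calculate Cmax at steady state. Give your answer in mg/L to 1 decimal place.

Over one 56-h interval, 56/24 ≈ 2.3333 half-lives elapse, leaving f ≈ 0.1984 of each dose.
Accumulation ratio R = 1/(1 − f) ≈ 1/0.8016 ≈ 1.2475.
Single-dose peak C₀ = D/Vd = 1538/48 ≈ 32.042 mg/L.
Cmax,ss = C₀/(1 − f) ≈ 32.042/0.8016 ≈ 39.973 mg/L.
Peak 40.0 mg/L vs MTC 61 mg/L: below toxic threshold.

40.0 mg/L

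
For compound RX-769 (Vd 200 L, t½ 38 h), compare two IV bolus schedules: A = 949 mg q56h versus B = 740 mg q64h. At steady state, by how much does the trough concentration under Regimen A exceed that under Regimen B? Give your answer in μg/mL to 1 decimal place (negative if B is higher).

1.0 μg/mL

Regimen A: f = (1/2)^(56/38) ≈ 0.3601; Cmin,ss = (949/200)·f/(1−f) ≈ 2.670 μg/mL.
Regimen B: f = (1/2)^(64/38) ≈ 0.3112; Cmin,ss = (740/200)·f/(1−f) ≈ 1.672 μg/mL.
Difference ≈ 2.670 − 1.672 ≈ 0.998 μg/mL.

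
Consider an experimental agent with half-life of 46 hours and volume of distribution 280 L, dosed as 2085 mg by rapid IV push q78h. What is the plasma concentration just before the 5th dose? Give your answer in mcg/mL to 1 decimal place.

3.3 mcg/mL

f = (1/2)^(τ/t½) = (1/2)^(78/46) ≈ 0.3087.
C₀ = D/Vd = 2085/280 ≈ 7.446 mcg/mL.
Before the 5th dose, 4 doses have been given. Superposition: Cmin = C₀·(f + f² + … + f^4).
≈ 7.446 × (0.3087 + 0.0953 + 0.0294 + 0.0091) ≈ 7.446 × 0.4425 ≈ 3.295 mcg/mL.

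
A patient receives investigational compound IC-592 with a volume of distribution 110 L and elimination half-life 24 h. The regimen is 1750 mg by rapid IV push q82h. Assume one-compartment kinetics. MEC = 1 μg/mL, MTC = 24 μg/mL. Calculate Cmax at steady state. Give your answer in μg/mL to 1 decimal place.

τ/t½ = 82/24 ≈ 3.4167, so fraction remaining f = (1/2)^(82/24) ≈ 0.0936.
Accumulation ratio R = 1/(1 − f) ≈ 1/0.9064 ≈ 1.1033.
Single-dose peak C₀ = D/Vd = 1750/110 ≈ 15.909 μg/mL.
Steady-state peak Cmax,ss = C₀·R ≈ 15.909 × 1.1033 ≈ 17.552 μg/mL.
Peak 17.6 μg/mL vs MTC 24 μg/mL: below toxic threshold.

17.6 μg/mL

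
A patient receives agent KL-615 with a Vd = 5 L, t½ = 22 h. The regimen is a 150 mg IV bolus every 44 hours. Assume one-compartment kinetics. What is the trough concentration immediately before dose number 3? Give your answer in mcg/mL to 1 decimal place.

9.4 mcg/mL

f = (1/2)^(τ/t½) = (1/2)^(44/22) ≈ 0.2500.
C₀ = D/Vd = 150/5 ≈ 30.000 mcg/mL.
Before the 3rd dose, 2 doses have been given. Superposition: Cmin = C₀·(f + f²).
≈ 30.000 × (0.2500 + 0.0625) ≈ 30.000 × 0.3125 ≈ 9.375 mcg/mL.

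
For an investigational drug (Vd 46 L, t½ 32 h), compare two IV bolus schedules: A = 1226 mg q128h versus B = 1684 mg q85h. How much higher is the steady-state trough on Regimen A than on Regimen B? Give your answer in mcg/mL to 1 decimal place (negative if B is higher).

-5.1 mcg/mL

Regimen A: f = (1/2)^(128/32) ≈ 0.0625; Cmin,ss = (1226/46)·f/(1−f) ≈ 1.777 mcg/mL.
Regimen B: f = (1/2)^(85/32) ≈ 0.1586; Cmin,ss = (1684/46)·f/(1−f) ≈ 6.901 mcg/mL.
Difference ≈ 1.777 − 6.901 ≈ -5.124 mcg/mL.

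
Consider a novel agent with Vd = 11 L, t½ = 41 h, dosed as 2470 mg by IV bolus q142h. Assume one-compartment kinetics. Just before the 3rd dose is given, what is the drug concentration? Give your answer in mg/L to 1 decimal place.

22.2 mg/L

f = (1/2)^(τ/t½) = (1/2)^(142/41) ≈ 0.0907.
C₀ = D/Vd = 2470/11 ≈ 224.545 mg/L.
Before the 3rd dose, 2 doses have been given. Superposition: Cmin = C₀·(f + f²).
≈ 224.545 × (0.0907 + 0.0082) ≈ 224.545 × 0.0989 ≈ 22.208 mg/L.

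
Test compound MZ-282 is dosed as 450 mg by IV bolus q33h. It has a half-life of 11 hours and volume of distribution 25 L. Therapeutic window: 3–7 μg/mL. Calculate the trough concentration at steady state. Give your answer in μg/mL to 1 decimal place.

2.6 μg/mL

The dosing interval is 3 half-lives, so f = 2^(−3) = 0.125.
At steady state, R = 1/(1 − 0.125) = 8/7.
Single-dose peak C₀ = D/Vd = 450/25 = 18 μg/mL.
Steady-state peak Cmax,ss = C₀·R = 18 × 8/7 ≈ 20.571 μg/mL.
Steady-state trough Cmin,ss = Cmax,ss·f ≈ 20.571 × 0.125 ≈ 2.571 μg/mL.
Trough 2.6 μg/mL vs MEC 3 μg/mL: subtherapeutic.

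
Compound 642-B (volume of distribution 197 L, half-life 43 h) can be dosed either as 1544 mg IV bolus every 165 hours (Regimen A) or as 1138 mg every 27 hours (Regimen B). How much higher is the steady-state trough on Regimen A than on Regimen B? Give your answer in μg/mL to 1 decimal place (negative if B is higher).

Regimen A: f = (1/2)^(165/43) ≈ 0.0700; Cmin,ss = (1544/197)·f/(1−f) ≈ 0.590 μg/mL.
Regimen B: f = (1/2)^(27/43) ≈ 0.6471; Cmin,ss = (1138/197)·f/(1−f) ≈ 10.592 μg/mL.
Difference ≈ 0.590 − 10.592 ≈ -10.002 μg/mL.

-10.0 μg/mL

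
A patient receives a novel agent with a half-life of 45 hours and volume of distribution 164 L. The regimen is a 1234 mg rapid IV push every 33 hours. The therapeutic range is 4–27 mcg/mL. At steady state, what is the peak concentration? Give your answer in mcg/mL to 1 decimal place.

τ/t½ = 33/45 ≈ 0.73333, so fraction remaining f = (1/2)^(33/45) ≈ 0.6015.
Accumulation ratio R = 1/(1 − f) ≈ 1/0.3985 ≈ 2.5094.
Single-dose peak C₀ = D/Vd = 1234/164 ≈ 7.524 mcg/mL.
Steady-state peak Cmax,ss = C₀·R ≈ 7.524 × 2.5094 ≈ 18.881 mcg/mL.
Peak 18.9 mcg/mL vs MTC 27 mcg/mL: below toxic threshold.

18.9 mcg/mL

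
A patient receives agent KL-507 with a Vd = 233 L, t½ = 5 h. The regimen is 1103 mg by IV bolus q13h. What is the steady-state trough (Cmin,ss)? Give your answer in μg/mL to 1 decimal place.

0.9 μg/mL

τ/t½ = 13/5 ≈ 2.6, so fraction remaining f = (1/2)^(13/5) ≈ 0.1649.
At steady state, accumulation factor R = 1/(1 − e^(−kτ)) ≈ 1.1975.
Each bolus raises the concentration by D/Vd = 1103/233 ≈ 4.734 μg/mL.
Steady-state peak Cmax,ss = C₀·R ≈ 4.734 × 1.1975 ≈ 5.669 μg/mL.
One interval later, Cmin,ss = Cmax,ss·e^(−kτ) ≈ 5.669 × 0.1649 ≈ 0.935 μg/mL.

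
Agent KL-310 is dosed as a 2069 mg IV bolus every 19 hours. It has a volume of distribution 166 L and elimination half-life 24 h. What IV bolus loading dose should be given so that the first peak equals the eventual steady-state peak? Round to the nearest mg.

f = (1/2)^(19/24) ≈ 0.577676; accumulation ratio R = 1/(1−f) ≈ 2.36785.
Loading dose to hit Cmax,ss on first dose: D_load = D_maint·R ≈ 2069 × 2.36785 ≈ 4899.08 mg.

4899 mg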